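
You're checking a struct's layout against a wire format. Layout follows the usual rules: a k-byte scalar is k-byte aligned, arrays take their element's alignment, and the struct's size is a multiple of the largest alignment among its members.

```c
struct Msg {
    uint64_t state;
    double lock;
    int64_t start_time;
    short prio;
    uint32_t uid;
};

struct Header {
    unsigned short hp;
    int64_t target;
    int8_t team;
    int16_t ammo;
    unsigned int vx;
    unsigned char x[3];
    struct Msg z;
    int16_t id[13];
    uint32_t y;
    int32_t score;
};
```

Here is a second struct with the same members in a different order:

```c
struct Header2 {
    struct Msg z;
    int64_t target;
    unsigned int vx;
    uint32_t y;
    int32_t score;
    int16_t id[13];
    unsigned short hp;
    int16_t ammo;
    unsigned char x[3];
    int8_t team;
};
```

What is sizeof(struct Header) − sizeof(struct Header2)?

Msg: state at 0 (size 8, align 8) → ends 8; lock at 8 (size 8, align 8) → ends 16; start_time at 16 (size 8, align 8) → ends 24; prio at 24 (size 2, align 2) → ends 26; pad 2 to align 4 for uid; uid at 28 (size 4, align 4) → ends 32; total 32 bytes, alignment 8
hp at 0 (size 2, align 2) → ends 2
pad 6 to align 8 for target
target at 8 (size 8, align 8) → ends 16
team at 16 (size 1, align 1) → ends 17
pad 1 to align 2 for ammo
ammo at 18 (size 2, align 2) → ends 20
vx at 20 (size 4, align 4) → ends 24
x at 24 (size 3, align 1) → ends 27
pad 5 to align 8 for z
z at 32 (size 32, align 8) → ends 64
id at 64 (size 26, align 2) → ends 90
pad 2 to align 4 for y
y at 92 (size 4, align 4) → ends 96
score at 96 (size 4, align 4) → ends 100
tail pad 4 to reach multiple of 8
total 104 bytes, alignment 8
— Header2 —
z at 0 (size 32, align 8) → ends 32
target at 32 (size 8, align 8) → ends 40
vx at 40 (size 4, align 4) → ends 44
y at 44 (size 4, align 4) → ends 48
score at 48 (size 4, align 4) → ends 52
id at 52 (size 26, align 2) → ends 78
hp at 78 (size 2, align 2) → ends 80
ammo at 80 (size 2, align 2) → ends 82
x at 82 (size 3, align 1) → ends 85
team at 85 (size 1, align 1) → ends 86
tail pad 2 to reach multiple of 8
total 88 bytes, alignment 8
104 − 88 = 16

16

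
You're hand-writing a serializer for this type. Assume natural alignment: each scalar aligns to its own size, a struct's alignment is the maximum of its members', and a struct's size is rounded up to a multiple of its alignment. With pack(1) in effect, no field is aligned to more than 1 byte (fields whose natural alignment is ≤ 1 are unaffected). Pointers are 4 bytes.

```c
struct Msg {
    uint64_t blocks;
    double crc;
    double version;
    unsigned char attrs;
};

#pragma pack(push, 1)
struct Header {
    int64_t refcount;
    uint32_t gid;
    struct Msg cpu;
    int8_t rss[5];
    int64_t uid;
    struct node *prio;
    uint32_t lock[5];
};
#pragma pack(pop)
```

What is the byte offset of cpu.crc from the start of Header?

Msg: @0: blocks [8B, align 8] → 8; @8: crc [8B, align 8] → 16; @16: version [8B, align 8] → 24; @24: attrs [1B, align 1] → 25; +7 tail pad (align 8); size 32, align 8
@0: refcount [8B, align 1] → 8
@8: gid [4B, align 1] → 12
@12: cpu [32B, align 1] → 44
within Msg: crc at 8
12 + 8 = 20

20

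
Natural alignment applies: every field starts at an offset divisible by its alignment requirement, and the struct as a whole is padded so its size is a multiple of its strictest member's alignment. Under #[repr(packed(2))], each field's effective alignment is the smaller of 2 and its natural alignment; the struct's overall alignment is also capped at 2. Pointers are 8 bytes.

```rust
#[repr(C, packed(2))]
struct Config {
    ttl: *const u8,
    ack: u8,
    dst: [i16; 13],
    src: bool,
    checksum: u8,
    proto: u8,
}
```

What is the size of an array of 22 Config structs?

0..8  ttl  (8B, 2-aligned)
8..9  ack  (1B, 1-aligned)
9..10  -- padding (1B)
10..36  dst  (26B, 2-aligned)
36..37  src  (1B, 1-aligned)
37..38  checksum  (1B, 1-aligned)
38..39  proto  (1B, 1-aligned)
39..40  -- tail padding (1B)
sizeof = 40, alignof = 2
array of 22: 22 × 40 = 880

880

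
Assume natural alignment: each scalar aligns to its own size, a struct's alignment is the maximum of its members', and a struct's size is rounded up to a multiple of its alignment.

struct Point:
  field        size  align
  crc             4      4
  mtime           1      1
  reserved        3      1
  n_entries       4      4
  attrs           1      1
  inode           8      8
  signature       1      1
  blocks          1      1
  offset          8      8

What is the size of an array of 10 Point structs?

400

@0: crc [4B, align 4] → 4
@4: mtime [1B, align 1] → 5
@5: reserved [3B, align 1] → 8
@8: n_entries [4B, align 4] → 12
@12: attrs [1B, align 1] → 13
+3 pad (align 8)
@16: inode [8B, align 8] → 24
@24: signature [1B, align 1] → 25
@25: blocks [1B, align 1] → 26
+6 pad (align 8)
@32: offset [8B, align 8] → 40
size 40, align 8
array of 10: 10 × 40 = 400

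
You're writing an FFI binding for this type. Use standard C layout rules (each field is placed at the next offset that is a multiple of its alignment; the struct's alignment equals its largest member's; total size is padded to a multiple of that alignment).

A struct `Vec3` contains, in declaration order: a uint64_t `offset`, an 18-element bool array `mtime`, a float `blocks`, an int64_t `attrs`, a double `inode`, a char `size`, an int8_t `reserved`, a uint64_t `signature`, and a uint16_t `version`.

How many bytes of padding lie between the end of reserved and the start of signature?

6

0..8  offset  (8B, 8-aligned)
8..26  mtime  (18B, 1-aligned)
26..28  -- padding (2B)
28..32  blocks  (4B, 4-aligned)
32..40  attrs  (8B, 8-aligned)
40..48  inode  (8B, 8-aligned)
48..49  size  (1B, 1-aligned)
49..50  reserved  (1B, 1-aligned)
50..56  -- padding (6B)
56..64  signature  (8B, 8-aligned)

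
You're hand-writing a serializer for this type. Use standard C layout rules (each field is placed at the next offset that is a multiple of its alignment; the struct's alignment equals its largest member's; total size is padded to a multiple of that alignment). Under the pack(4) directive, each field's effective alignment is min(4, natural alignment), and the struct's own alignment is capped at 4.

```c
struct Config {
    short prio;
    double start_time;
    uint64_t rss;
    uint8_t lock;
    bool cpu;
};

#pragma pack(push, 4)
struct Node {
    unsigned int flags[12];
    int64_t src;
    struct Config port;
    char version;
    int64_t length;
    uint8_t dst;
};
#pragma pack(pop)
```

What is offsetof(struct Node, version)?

88

Config: 0..2  prio  (2B, 2-aligned); 2..8  -- padding (6B); 8..16  start_time  (8B, 8-aligned); 16..24  rss  (8B, 8-aligned); 24..25  lock  (1B, 1-aligned); 25..26  cpu  (1B, 1-aligned); 26..32  -- tail padding (6B); sizeof = 32, alignof = 8
0..48  flags  (48B, 4-aligned)
48..56  src  (8B, 4-aligned)
56..88  port  (32B, 4-aligned)
88..89  version  (1B, 1-aligned)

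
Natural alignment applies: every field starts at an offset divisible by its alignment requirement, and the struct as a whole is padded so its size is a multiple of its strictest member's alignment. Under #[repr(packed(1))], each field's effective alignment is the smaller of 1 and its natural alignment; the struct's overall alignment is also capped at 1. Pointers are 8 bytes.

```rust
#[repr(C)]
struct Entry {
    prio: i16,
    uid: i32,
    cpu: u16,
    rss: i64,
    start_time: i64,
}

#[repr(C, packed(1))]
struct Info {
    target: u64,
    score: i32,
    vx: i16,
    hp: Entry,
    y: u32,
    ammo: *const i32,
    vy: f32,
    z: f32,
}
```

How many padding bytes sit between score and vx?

Entry: 0..2  prio  (2B, 2-aligned); 2..4  -- padding (2B); 4..8  uid  (4B, 4-aligned); 8..10  cpu  (2B, 2-aligned); 10..16  -- padding (6B); 16..24  rss  (8B, 8-aligned); 24..32  start_time  (8B, 8-aligned); sizeof = 32, alignof = 8
0..8  target  (8B, 1-aligned)
8..12  score  (4B, 1-aligned)
12..14  vx  (2B, 1-aligned)

0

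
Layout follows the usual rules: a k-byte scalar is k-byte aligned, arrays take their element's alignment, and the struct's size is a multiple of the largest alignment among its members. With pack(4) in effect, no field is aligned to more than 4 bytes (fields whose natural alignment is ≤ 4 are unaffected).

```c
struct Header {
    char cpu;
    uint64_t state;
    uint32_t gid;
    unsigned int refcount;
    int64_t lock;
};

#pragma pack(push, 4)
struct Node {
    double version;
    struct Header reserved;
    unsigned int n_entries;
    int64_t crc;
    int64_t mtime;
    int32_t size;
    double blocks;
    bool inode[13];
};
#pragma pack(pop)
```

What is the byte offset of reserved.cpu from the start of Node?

8

Header: @0: cpu [1B, align 1] → 1; +7 pad (align 8); @8: state [8B, align 8] → 16; @16: gid [4B, align 4] → 20; @20: refcount [4B, align 4] → 24; @24: lock [8B, align 8] → 32; size 32, align 8
@0: version [8B, align 4] → 8
@8: reserved [32B, align 4] → 40
within Header: cpu at 0
8 + 0 = 8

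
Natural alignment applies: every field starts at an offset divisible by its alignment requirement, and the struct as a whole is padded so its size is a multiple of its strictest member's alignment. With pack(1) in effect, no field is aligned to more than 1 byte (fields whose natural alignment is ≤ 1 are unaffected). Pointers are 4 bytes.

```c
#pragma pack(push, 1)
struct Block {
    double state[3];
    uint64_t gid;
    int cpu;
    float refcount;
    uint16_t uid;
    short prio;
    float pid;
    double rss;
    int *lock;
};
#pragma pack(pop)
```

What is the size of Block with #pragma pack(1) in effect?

0..24  state  (24B, 1-aligned)
24..32  gid  (8B, 1-aligned)
32..36  cpu  (4B, 1-aligned)
36..40  refcount  (4B, 1-aligned)
40..42  uid  (2B, 1-aligned)
42..44  prio  (2B, 1-aligned)
44..48  pid  (4B, 1-aligned)
48..56  rss  (8B, 1-aligned)
56..60  lock  (4B, 1-aligned)
sizeof = 60, alignof = 1

60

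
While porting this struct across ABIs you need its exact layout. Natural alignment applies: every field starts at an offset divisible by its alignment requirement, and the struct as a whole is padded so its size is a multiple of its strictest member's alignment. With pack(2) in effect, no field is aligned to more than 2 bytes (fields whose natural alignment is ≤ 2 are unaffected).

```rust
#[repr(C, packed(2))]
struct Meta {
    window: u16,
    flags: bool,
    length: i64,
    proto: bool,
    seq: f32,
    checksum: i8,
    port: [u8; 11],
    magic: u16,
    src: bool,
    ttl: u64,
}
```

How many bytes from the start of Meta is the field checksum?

0..2  window  (2B, 2-aligned)
2..3  flags  (1B, 1-aligned)
3..4  -- padding (1B)
4..12  length  (8B, 2-aligned)
12..13  proto  (1B, 1-aligned)
13..14  -- padding (1B)
14..18  seq  (4B, 2-aligned)
18..19  checksum  (1B, 1-aligned)

18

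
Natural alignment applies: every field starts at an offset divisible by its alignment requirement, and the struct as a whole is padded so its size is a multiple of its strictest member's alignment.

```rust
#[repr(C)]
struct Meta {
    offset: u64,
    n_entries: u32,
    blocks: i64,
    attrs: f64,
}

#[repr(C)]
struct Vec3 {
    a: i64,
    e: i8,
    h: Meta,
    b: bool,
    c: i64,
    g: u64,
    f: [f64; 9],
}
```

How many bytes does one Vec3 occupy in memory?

144

Meta: @0: offset [8B, align 8] → 8; @8: n_entries [4B, align 4] → 12; +4 pad (align 8); @16: blocks [8B, align 8] → 24; @24: attrs [8B, align 8] → 32; size 32, align 8
@0: a [8B, align 8] → 8
@8: e [1B, align 1] → 9
+7 pad (align 8)
@16: h [32B, align 8] → 48
@48: b [1B, align 1] → 49
+7 pad (align 8)
@56: c [8B, align 8] → 64
@64: g [8B, align 8] → 72
@72: f [72B, align 8] → 144
size 144, align 8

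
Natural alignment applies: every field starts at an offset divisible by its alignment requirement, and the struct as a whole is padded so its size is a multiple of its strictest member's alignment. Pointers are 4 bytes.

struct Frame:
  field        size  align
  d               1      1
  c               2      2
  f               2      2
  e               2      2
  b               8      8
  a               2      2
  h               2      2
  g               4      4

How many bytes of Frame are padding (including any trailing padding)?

0..1  d  (1B, 1-aligned)
1..2  -- padding (1B)
2..4  c  (2B, 2-aligned)
4..6  f  (2B, 2-aligned)
6..8  e  (2B, 2-aligned)
8..16  b  (8B, 8-aligned)
16..18  a  (2B, 2-aligned)
18..20  h  (2B, 2-aligned)
20..24  g  (4B, 4-aligned)
sizeof = 24, alignof = 8
data bytes 23, size 24 → padding 1

1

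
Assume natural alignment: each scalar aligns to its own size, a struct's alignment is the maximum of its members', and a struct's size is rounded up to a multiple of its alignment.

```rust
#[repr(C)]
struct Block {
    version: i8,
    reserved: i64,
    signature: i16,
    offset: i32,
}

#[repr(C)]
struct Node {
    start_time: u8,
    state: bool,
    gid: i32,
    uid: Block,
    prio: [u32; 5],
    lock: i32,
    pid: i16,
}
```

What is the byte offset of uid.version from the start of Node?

8

Block: @0: version [1B, align 1] → 1; +7 pad (align 8); @8: reserved [8B, align 8] → 16; @16: signature [2B, align 2] → 18; +2 pad (align 4); @20: offset [4B, align 4] → 24; size 24, align 8
@0: start_time [1B, align 1] → 1
@1: state [1B, align 1] → 2
+2 pad (align 4)
@4: gid [4B, align 4] → 8
@8: uid [24B, align 8] → 32
within Block: version at 0
8 + 0 = 8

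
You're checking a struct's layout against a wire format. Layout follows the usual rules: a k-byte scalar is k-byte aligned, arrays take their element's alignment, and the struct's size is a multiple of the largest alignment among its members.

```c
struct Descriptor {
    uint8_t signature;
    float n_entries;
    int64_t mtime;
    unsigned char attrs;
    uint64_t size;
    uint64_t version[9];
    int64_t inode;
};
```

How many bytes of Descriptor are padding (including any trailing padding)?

signature at 0 (size 1, align 1) → ends 1
pad 3 to align 4 for n_entries
n_entries at 4 (size 4, align 4) → ends 8
mtime at 8 (size 8, align 8) → ends 16
attrs at 16 (size 1, align 1) → ends 17
pad 7 to align 8 for size
size at 24 (size 8, align 8) → ends 32
version at 32 (size 72, align 8) → ends 104
inode at 104 (size 8, align 8) → ends 112
total 112 bytes, alignment 8
data bytes 102, size 112 → padding 10

10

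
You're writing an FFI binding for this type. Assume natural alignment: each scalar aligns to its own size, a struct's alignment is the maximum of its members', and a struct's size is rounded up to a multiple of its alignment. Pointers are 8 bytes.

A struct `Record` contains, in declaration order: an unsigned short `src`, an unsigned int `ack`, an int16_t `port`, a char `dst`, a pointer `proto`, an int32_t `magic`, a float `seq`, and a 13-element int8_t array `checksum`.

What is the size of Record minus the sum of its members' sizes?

0..2  src  (2B, 2-aligned)
2..4  -- padding (2B)
4..8  ack  (4B, 4-aligned)
8..10  port  (2B, 2-aligned)
10..11  dst  (1B, 1-aligned)
11..16  -- padding (5B)
16..24  proto  (8B, 8-aligned)
24..28  magic  (4B, 4-aligned)
28..32  seq  (4B, 4-aligned)
32..45  checksum  (13B, 1-aligned)
45..48  -- tail padding (3B)
sizeof = 48, alignof = 8
data bytes 38, size 48 → padding 10

10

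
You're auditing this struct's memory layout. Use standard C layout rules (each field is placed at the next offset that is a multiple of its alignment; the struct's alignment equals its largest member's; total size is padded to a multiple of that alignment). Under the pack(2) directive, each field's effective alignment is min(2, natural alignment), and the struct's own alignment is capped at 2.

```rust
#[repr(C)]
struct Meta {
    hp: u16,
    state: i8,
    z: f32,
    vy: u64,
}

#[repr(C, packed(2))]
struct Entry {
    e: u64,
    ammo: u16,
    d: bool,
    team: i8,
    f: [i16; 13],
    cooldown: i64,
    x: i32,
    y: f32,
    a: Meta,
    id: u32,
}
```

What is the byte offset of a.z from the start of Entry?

58

Meta: 0..2  hp  (2B, 2-aligned); 2..3  state  (1B, 1-aligned); 3..4  -- padding (1B); 4..8  z  (4B, 4-aligned); 8..16  vy  (8B, 8-aligned); sizeof = 16, alignof = 8
0..8  e  (8B, 2-aligned)
8..10  ammo  (2B, 2-aligned)
10..11  d  (1B, 1-aligned)
11..12  team  (1B, 1-aligned)
12..38  f  (26B, 2-aligned)
38..46  cooldown  (8B, 2-aligned)
46..50  x  (4B, 2-aligned)
50..54  y  (4B, 2-aligned)
54..70  a  (16B, 2-aligned)
within Meta: z at 4
54 + 4 = 58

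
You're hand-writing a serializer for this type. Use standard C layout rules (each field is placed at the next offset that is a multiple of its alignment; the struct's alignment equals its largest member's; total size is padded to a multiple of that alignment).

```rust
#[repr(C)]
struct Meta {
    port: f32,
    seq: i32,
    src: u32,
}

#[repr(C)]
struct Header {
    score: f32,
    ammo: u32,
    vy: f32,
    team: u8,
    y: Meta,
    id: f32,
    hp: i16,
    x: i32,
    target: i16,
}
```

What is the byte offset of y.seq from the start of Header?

Meta: 0..4  port  (4B, 4-aligned); 4..8  seq  (4B, 4-aligned); 8..12  src  (4B, 4-aligned); sizeof = 12, alignof = 4
0..4  score  (4B, 4-aligned)
4..8  ammo  (4B, 4-aligned)
8..12  vy  (4B, 4-aligned)
12..13  team  (1B, 1-aligned)
13..16  -- padding (3B)
16..28  y  (12B, 4-aligned)
within Meta: seq at 4
16 + 4 = 20

20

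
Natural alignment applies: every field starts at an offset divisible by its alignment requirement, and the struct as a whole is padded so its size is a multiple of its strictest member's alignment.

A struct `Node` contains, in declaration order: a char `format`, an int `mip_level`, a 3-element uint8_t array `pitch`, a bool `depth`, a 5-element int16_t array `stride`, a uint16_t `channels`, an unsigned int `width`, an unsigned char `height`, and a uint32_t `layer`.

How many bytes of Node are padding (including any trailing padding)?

0..1  format  (1B, 1-aligned)
1..4  -- padding (3B)
4..8  mip_level  (4B, 4-aligned)
8..11  pitch  (3B, 1-aligned)
11..12  depth  (1B, 1-aligned)
12..22  stride  (10B, 2-aligned)
22..24  channels  (2B, 2-aligned)
24..28  width  (4B, 4-aligned)
28..29  height  (1B, 1-aligned)
29..32  -- padding (3B)
32..36  layer  (4B, 4-aligned)
sizeof = 36, alignof = 4
data bytes 30, size 36 → padding 6

6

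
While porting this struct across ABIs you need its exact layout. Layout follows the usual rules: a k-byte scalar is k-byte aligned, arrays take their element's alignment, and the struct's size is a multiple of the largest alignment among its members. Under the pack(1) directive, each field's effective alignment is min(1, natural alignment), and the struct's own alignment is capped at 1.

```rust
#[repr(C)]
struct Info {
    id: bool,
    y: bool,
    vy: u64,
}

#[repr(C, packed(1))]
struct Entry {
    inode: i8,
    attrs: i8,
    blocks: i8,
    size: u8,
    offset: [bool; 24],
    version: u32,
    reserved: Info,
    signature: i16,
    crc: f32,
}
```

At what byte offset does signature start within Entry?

Info: @0: id [1B, align 1] → 1; @1: y [1B, align 1] → 2; +6 pad (align 8); @8: vy [8B, align 8] → 16; size 16, align 8
@0: inode [1B, align 1] → 1
@1: attrs [1B, align 1] → 2
@2: blocks [1B, align 1] → 3
@3: size [1B, align 1] → 4
@4: offset [24B, align 1] → 28
@28: version [4B, align 1] → 32
@32: reserved [16B, align 1] → 48
@48: signature [2B, align 1] → 50

48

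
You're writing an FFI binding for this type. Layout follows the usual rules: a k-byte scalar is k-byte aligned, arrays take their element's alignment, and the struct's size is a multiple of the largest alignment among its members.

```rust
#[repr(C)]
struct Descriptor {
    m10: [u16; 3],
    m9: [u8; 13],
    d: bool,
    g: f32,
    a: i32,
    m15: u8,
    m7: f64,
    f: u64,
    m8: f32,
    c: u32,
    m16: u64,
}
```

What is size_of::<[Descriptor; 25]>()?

0..6  m10  (6B, 2-aligned)
6..19  m9  (13B, 1-aligned)
19..20  d  (1B, 1-aligned)
20..24  g  (4B, 4-aligned)
24..28  a  (4B, 4-aligned)
28..29  m15  (1B, 1-aligned)
29..32  -- padding (3B)
32..40  m7  (8B, 8-aligned)
40..48  f  (8B, 8-aligned)
48..52  m8  (4B, 4-aligned)
52..56  c  (4B, 4-aligned)
56..64  m16  (8B, 8-aligned)
sizeof = 64, alignof = 8
array of 25: 25 × 64 = 1600

1600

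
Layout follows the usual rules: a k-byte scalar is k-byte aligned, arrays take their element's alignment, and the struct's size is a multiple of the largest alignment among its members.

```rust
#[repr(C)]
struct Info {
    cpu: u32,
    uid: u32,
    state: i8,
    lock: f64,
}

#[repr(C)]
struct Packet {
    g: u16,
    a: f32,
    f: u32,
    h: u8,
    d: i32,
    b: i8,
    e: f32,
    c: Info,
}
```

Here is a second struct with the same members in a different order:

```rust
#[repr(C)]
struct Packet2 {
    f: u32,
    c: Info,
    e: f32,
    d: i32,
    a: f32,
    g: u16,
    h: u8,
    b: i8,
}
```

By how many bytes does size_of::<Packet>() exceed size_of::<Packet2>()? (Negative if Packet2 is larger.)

Info: @0: cpu [4B, align 4] → 4; @4: uid [4B, align 4] → 8; @8: state [1B, align 1] → 9; +7 pad (align 8); @16: lock [8B, align 8] → 24; size 24, align 8
@0: g [2B, align 2] → 2
+2 pad (align 4)
@4: a [4B, align 4] → 8
@8: f [4B, align 4] → 12
@12: h [1B, align 1] → 13
+3 pad (align 4)
@16: d [4B, align 4] → 20
@20: b [1B, align 1] → 21
+3 pad (align 4)
@24: e [4B, align 4] → 28
+4 pad (align 8)
@32: c [24B, align 8] → 56
size 56, align 8
— Packet2 —
@0: f [4B, align 4] → 4
+4 pad (align 8)
@8: c [24B, align 8] → 32
@32: e [4B, align 4] → 36
@36: d [4B, align 4] → 40
@40: a [4B, align 4] → 44
@44: g [2B, align 2] → 46
@46: h [1B, align 1] → 47
@47: b [1B, align 1] → 48
size 48, align 8
56 − 48 = 8

8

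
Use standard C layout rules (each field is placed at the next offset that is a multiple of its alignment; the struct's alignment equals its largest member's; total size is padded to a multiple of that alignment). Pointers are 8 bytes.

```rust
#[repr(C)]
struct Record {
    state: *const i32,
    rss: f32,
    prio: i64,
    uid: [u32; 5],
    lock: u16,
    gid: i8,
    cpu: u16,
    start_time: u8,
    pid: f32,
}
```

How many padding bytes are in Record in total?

6

0..8  state  (8B, 8-aligned)
8..12  rss  (4B, 4-aligned)
12..16  -- padding (4B)
16..24  prio  (8B, 8-aligned)
24..44  uid  (20B, 4-aligned)
44..46  lock  (2B, 2-aligned)
46..47  gid  (1B, 1-aligned)
47..48  -- padding (1B)
48..50  cpu  (2B, 2-aligned)
50..51  start_time  (1B, 1-aligned)
51..52  -- padding (1B)
52..56  pid  (4B, 4-aligned)
sizeof = 56, alignof = 8
data bytes 50, size 56 → padding 6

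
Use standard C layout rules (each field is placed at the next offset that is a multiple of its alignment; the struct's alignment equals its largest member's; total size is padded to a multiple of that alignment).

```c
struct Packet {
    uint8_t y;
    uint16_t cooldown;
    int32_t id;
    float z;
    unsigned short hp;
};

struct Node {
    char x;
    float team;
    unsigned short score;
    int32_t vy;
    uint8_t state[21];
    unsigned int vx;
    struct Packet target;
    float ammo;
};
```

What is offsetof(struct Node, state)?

16

Packet: 0..1  y  (1B, 1-aligned); 1..2  -- padding (1B); 2..4  cooldown  (2B, 2-aligned); 4..8  id  (4B, 4-aligned); 8..12  z  (4B, 4-aligned); 12..14  hp  (2B, 2-aligned); 14..16  -- tail padding (2B); sizeof = 16, alignof = 4
0..1  x  (1B, 1-aligned)
1..4  -- padding (3B)
4..8  team  (4B, 4-aligned)
8..10  score  (2B, 2-aligned)
10..12  -- padding (2B)
12..16  vy  (4B, 4-aligned)
16..37  state  (21B, 1-aligned)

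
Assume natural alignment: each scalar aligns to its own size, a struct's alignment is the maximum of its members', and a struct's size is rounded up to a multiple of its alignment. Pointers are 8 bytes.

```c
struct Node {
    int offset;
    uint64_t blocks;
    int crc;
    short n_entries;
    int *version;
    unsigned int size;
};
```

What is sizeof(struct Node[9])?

offset at 0 (size 4, align 4) → ends 4
pad 4 to align 8 for blocks
blocks at 8 (size 8, align 8) → ends 16
crc at 16 (size 4, align 4) → ends 20
n_entries at 20 (size 2, align 2) → ends 22
pad 2 to align 8 for version
version at 24 (size 8, align 8) → ends 32
size at 32 (size 4, align 4) → ends 36
tail pad 4 to reach multiple of 8
total 40 bytes, alignment 8
array of 9: 9 × 40 = 360

360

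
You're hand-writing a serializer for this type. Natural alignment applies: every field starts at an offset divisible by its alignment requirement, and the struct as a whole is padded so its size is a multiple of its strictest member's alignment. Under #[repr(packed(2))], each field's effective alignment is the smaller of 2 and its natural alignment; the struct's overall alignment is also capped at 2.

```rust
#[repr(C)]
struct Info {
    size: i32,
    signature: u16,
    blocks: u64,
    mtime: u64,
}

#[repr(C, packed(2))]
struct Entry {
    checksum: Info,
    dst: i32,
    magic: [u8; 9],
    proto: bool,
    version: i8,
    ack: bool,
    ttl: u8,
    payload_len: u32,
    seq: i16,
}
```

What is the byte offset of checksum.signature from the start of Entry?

Info: size at 0 (size 4, align 4) → ends 4; signature at 4 (size 2, align 2) → ends 6; pad 2 to align 8 for blocks; blocks at 8 (size 8, align 8) → ends 16; mtime at 16 (size 8, align 8) → ends 24; total 24 bytes, alignment 8
checksum at 0 (size 24, align 2) → ends 24
within Info: signature at 4
0 + 4 = 4

4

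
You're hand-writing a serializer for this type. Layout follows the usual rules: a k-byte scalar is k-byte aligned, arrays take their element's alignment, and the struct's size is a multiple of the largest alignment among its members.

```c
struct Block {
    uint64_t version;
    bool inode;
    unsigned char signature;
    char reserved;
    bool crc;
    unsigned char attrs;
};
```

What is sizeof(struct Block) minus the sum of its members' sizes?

3

@0: version [8B, align 8] → 8
@8: inode [1B, align 1] → 9
@9: signature [1B, align 1] → 10
@10: reserved [1B, align 1] → 11
@11: crc [1B, align 1] → 12
@12: attrs [1B, align 1] → 13
+3 tail pad (align 8)
size 16, align 8
data bytes 13, size 16 → padding 3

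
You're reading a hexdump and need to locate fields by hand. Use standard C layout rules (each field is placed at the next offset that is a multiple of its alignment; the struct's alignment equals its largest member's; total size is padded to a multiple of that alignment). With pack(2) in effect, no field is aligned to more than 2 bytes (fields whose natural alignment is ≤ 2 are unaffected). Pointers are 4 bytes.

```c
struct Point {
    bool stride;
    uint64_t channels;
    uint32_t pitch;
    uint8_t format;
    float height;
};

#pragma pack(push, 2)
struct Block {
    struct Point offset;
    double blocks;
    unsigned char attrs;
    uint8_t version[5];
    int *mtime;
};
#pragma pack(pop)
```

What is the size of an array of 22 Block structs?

1100

Point: stride at 0 (size 1, align 1) → ends 1; pad 7 to align 8 for channels; channels at 8 (size 8, align 8) → ends 16; pitch at 16 (size 4, align 4) → ends 20; format at 20 (size 1, align 1) → ends 21; pad 3 to align 4 for height; height at 24 (size 4, align 4) → ends 28; tail pad 4 to reach multiple of 8; total 32 bytes, alignment 8
offset at 0 (size 32, align 2) → ends 32
blocks at 32 (size 8, align 2) → ends 40
attrs at 40 (size 1, align 1) → ends 41
version at 41 (size 5, align 1) → ends 46
mtime at 46 (size 4, align 2) → ends 50
total 50 bytes, alignment 2
array of 22: 22 × 50 = 1100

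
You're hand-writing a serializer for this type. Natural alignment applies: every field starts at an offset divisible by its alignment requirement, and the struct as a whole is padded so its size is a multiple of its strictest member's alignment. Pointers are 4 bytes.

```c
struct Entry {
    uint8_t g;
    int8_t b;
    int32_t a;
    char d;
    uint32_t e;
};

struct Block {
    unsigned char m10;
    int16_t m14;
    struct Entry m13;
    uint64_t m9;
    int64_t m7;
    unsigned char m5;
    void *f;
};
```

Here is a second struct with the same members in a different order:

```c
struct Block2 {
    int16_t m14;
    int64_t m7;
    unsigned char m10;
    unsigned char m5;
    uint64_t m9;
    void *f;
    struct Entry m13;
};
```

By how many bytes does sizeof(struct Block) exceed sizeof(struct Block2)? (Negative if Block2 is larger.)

-8

Entry: g at 0 (size 1, align 1) → ends 1; b at 1 (size 1, align 1) → ends 2; pad 2 to align 4 for a; a at 4 (size 4, align 4) → ends 8; d at 8 (size 1, align 1) → ends 9; pad 3 to align 4 for e; e at 12 (size 4, align 4) → ends 16; total 16 bytes, alignment 4
m10 at 0 (size 1, align 1) → ends 1
pad 1 to align 2 for m14
m14 at 2 (size 2, align 2) → ends 4
m13 at 4 (size 16, align 4) → ends 20
pad 4 to align 8 for m9
m9 at 24 (size 8, align 8) → ends 32
m7 at 32 (size 8, align 8) → ends 40
m5 at 40 (size 1, align 1) → ends 41
pad 3 to align 4 for f
f at 44 (size 4, align 4) → ends 48
total 48 bytes, alignment 8
— Block2 —
m14 at 0 (size 2, align 2) → ends 2
pad 6 to align 8 for m7
m7 at 8 (size 8, align 8) → ends 16
m10 at 16 (size 1, align 1) → ends 17
m5 at 17 (size 1, align 1) → ends 18
pad 6 to align 8 for m9
m9 at 24 (size 8, align 8) → ends 32
f at 32 (size 4, align 4) → ends 36
m13 at 36 (size 16, align 4) → ends 52
tail pad 4 to reach multiple of 8
total 56 bytes, alignment 8
48 − 56 = -8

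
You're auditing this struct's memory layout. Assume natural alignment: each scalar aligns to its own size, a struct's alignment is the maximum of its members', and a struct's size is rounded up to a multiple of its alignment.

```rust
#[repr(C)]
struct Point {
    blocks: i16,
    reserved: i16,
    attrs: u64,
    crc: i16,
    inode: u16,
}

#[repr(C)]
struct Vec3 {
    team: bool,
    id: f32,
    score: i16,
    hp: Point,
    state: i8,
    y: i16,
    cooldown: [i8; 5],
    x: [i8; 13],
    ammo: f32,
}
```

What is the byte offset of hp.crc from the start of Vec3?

Point: blocks at 0 (size 2, align 2) → ends 2; reserved at 2 (size 2, align 2) → ends 4; pad 4 to align 8 for attrs; attrs at 8 (size 8, align 8) → ends 16; crc at 16 (size 2, align 2) → ends 18; inode at 18 (size 2, align 2) → ends 20; tail pad 4 to reach multiple of 8; total 24 bytes, alignment 8
team at 0 (size 1, align 1) → ends 1
pad 3 to align 4 for id
id at 4 (size 4, align 4) → ends 8
score at 8 (size 2, align 2) → ends 10
pad 6 to align 8 for hp
hp at 16 (size 24, align 8) → ends 40
within Point: crc at 16
16 + 16 = 32

32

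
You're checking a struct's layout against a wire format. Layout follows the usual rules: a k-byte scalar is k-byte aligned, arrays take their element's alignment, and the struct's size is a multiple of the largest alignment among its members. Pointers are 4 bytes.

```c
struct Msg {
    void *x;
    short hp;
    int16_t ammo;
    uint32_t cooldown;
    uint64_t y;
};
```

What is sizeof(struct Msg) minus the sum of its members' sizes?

4

x at 0 (size 4, align 4) → ends 4
hp at 4 (size 2, align 2) → ends 6
ammo at 6 (size 2, align 2) → ends 8
cooldown at 8 (size 4, align 4) → ends 12
pad 4 to align 8 for y
y at 16 (size 8, align 8) → ends 24
total 24 bytes, alignment 8
data bytes 20, size 24 → padding 4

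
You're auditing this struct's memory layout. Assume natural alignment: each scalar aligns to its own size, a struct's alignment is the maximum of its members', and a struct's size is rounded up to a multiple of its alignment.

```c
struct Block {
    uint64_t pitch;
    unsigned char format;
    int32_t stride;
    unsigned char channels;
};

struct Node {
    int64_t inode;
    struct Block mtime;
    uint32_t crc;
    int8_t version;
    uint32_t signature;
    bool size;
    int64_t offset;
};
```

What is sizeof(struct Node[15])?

Block: pitch at 0 (size 8, align 8) → ends 8; format at 8 (size 1, align 1) → ends 9; pad 3 to align 4 for stride; stride at 12 (size 4, align 4) → ends 16; channels at 16 (size 1, align 1) → ends 17; tail pad 7 to reach multiple of 8; total 24 bytes, alignment 8
inode at 0 (size 8, align 8) → ends 8
mtime at 8 (size 24, align 8) → ends 32
crc at 32 (size 4, align 4) → ends 36
version at 36 (size 1, align 1) → ends 37
pad 3 to align 4 for signature
signature at 40 (size 4, align 4) → ends 44
size at 44 (size 1, align 1) → ends 45
pad 3 to align 8 for offset
offset at 48 (size 8, align 8) → ends 56
total 56 bytes, alignment 8
array of 15: 15 × 56 = 840

840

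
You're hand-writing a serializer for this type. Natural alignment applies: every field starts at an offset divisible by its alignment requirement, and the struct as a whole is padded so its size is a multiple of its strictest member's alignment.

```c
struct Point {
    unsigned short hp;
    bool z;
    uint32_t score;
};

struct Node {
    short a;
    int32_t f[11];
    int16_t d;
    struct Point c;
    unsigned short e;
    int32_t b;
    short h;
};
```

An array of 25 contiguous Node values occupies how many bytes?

Point: hp at 0 (size 2, align 2) → ends 2; z at 2 (size 1, align 1) → ends 3; pad 1 to align 4 for score; score at 4 (size 4, align 4) → ends 8; total 8 bytes, alignment 4
a at 0 (size 2, align 2) → ends 2
pad 2 to align 4 for f
f at 4 (size 44, align 4) → ends 48
d at 48 (size 2, align 2) → ends 50
pad 2 to align 4 for c
c at 52 (size 8, align 4) → ends 60
e at 60 (size 2, align 2) → ends 62
pad 2 to align 4 for b
b at 64 (size 4, align 4) → ends 68
h at 68 (size 2, align 2) → ends 70
tail pad 2 to reach multiple of 4
total 72 bytes, alignment 4
array of 25: 25 × 72 = 1800

1800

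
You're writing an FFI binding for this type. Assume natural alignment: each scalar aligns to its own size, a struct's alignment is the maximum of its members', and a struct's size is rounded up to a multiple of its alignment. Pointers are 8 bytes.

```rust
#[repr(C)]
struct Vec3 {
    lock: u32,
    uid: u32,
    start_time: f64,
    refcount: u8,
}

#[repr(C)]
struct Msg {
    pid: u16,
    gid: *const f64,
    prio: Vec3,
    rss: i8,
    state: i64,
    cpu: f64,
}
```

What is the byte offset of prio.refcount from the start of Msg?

Vec3: @0: lock [4B, align 4] → 4; @4: uid [4B, align 4] → 8; @8: start_time [8B, align 8] → 16; @16: refcount [1B, align 1] → 17; +7 tail pad (align 8); size 24, align 8
@0: pid [2B, align 2] → 2
+6 pad (align 8)
@8: gid [8B, align 8] → 16
@16: prio [24B, align 8] → 40
within Vec3: refcount at 16
16 + 16 = 32

32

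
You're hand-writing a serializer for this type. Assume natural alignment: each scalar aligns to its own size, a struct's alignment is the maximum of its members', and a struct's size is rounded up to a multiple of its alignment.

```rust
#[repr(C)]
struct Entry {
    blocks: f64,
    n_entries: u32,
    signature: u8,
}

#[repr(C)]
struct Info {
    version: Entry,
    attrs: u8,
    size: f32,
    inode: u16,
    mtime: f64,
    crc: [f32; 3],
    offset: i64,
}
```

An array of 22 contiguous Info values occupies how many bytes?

Entry: @0: blocks [8B, align 8] → 8; @8: n_entries [4B, align 4] → 12; @12: signature [1B, align 1] → 13; +3 tail pad (align 8); size 16, align 8
@0: version [16B, align 8] → 16
@16: attrs [1B, align 1] → 17
+3 pad (align 4)
@20: size [4B, align 4] → 24
@24: inode [2B, align 2] → 26
+6 pad (align 8)
@32: mtime [8B, align 8] → 40
@40: crc [12B, align 4] → 52
+4 pad (align 8)
@56: offset [8B, align 8] → 64
size 64, align 8
array of 22: 22 × 64 = 1408

1408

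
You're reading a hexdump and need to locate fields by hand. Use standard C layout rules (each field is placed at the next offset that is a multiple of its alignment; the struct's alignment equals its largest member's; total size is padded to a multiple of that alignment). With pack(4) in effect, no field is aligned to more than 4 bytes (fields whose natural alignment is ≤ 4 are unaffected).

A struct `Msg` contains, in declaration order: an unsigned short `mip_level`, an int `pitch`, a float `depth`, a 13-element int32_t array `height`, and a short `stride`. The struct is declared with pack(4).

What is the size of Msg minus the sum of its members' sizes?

4

mip_level at 0 (size 2, align 2) → ends 2
pad 2 to align 4 for pitch
pitch at 4 (size 4, align 4) → ends 8
depth at 8 (size 4, align 4) → ends 12
height at 12 (size 52, align 4) → ends 64
stride at 64 (size 2, align 2) → ends 66
tail pad 2 to reach multiple of 4
total 68 bytes, alignment 4
data bytes 64, size 68 → padding 4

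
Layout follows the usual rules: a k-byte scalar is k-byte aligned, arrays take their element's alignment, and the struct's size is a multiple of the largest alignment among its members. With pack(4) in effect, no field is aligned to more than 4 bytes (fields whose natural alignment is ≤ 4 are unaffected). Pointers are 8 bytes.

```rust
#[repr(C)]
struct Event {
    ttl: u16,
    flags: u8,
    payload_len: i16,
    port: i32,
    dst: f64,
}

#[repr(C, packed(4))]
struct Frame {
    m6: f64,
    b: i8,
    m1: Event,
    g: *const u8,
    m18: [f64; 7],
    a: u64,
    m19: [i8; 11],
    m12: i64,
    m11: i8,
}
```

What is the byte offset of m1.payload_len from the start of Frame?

Event: 0..2  ttl  (2B, 2-aligned); 2..3  flags  (1B, 1-aligned); 3..4  -- padding (1B); 4..6  payload_len  (2B, 2-aligned); 6..8  -- padding (2B); 8..12  port  (4B, 4-aligned); 12..16  -- padding (4B); 16..24  dst  (8B, 8-aligned); sizeof = 24, alignof = 8
0..8  m6  (8B, 4-aligned)
8..9  b  (1B, 1-aligned)
9..12  -- padding (3B)
12..36  m1  (24B, 4-aligned)
within Event: payload_len at 4
12 + 4 = 16

16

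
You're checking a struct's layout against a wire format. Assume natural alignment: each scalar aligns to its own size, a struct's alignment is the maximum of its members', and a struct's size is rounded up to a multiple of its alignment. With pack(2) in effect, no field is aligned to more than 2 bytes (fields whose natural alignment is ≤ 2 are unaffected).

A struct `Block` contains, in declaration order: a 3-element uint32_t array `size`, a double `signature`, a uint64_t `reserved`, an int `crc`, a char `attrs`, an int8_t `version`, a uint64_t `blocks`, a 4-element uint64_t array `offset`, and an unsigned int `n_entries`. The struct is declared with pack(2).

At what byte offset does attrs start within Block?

32

@0: size [12B, align 2] → 12
@12: signature [8B, align 2] → 20
@20: reserved [8B, align 2] → 28
@28: crc [4B, align 2] → 32
@32: attrs [1B, align 1] → 33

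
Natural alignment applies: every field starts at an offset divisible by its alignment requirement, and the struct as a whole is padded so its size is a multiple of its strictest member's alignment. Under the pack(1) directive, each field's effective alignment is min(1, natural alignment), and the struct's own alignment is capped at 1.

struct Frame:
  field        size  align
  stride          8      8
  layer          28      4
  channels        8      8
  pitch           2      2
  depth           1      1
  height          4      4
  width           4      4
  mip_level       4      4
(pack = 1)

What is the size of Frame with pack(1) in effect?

59

stride at 0 (size 8, align 1) → ends 8
layer at 8 (size 28, align 1) → ends 36
channels at 36 (size 8, align 1) → ends 44
pitch at 44 (size 2, align 1) → ends 46
depth at 46 (size 1, align 1) → ends 47
height at 47 (size 4, align 1) → ends 51
width at 51 (size 4, align 1) → ends 55
mip_level at 55 (size 4, align 1) → ends 59
total 59 bytes, alignment 1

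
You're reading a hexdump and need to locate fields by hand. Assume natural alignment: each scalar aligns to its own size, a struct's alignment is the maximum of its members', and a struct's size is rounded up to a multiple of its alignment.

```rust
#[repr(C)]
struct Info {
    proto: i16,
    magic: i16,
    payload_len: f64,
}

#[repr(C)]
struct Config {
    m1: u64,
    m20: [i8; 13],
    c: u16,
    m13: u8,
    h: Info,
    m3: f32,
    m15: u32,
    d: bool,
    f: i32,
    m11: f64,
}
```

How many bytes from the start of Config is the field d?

Info: 0..2  proto  (2B, 2-aligned); 2..4  magic  (2B, 2-aligned); 4..8  -- padding (4B); 8..16  payload_len  (8B, 8-aligned); sizeof = 16, alignof = 8
0..8  m1  (8B, 8-aligned)
8..21  m20  (13B, 1-aligned)
21..22  -- padding (1B)
22..24  c  (2B, 2-aligned)
24..25  m13  (1B, 1-aligned)
25..32  -- padding (7B)
32..48  h  (16B, 8-aligned)
48..52  m3  (4B, 4-aligned)
52..56  m15  (4B, 4-aligned)
56..57  d  (1B, 1-aligned)

56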